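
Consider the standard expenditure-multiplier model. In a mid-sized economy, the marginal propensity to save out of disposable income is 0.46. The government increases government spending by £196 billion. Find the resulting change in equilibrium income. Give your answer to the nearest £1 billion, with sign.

MPC = 1 − MPS = 1 − 0.46 = 0.54.
Expenditure multiplier = 1/(1 − MPC) = 1/(1 − 0.54) = 1/0.46 ≈ 2.174.
ΔY = k × ΔG = (+£196 billion) / 0.46 ≈ +£426 billion.

+£426 billion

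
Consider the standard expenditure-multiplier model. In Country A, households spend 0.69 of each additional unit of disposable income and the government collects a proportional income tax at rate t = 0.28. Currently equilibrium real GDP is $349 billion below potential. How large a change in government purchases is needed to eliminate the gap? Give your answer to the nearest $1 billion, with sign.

+$176 billion

Spending multiplier = 1/(1 − c(1−t)) = 1/(1 − 0.69×0.72) = 1/0.5032 ≈ 1.987.
Need ΔY = +$349 billion, so ΔG = ΔY/k = (+$349 billion) × 0.5032 ≈ +$176 billion.
The government should increase government purchases by $176 billion.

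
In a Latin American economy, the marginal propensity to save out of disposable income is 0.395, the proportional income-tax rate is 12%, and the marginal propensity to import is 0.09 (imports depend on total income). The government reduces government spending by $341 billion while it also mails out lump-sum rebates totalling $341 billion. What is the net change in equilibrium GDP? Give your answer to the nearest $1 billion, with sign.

−$242 billion

MPC = 1 − MPS = 1 − 0.395 = 0.605.
Expenditure multiplier = 1/(1 − c(1−t) + m) = 1/(1 − 0.605×0.88 + 0.09) = 1/0.5576 ≈ 1.793.
ΔG contributes k·ΔG = (−$341 billion) / 0.5576 ≈ −$611.5 billion.
ΔT of −$341 billion changes first-round spending by −c·ΔT = +$206.305 billion, contributing k·(−c·ΔT) = (+$206.305 billion) / 0.5576 ≈ +$370 billion.
Net ΔY = k(ΔG − c·ΔT) = (−$134.695 billion) / 0.5576 ≈ −$242 billion.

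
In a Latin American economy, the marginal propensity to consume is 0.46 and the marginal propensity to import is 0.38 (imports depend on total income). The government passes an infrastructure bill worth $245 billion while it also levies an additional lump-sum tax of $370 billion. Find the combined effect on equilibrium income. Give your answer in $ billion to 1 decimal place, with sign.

Expenditure multiplier = 1/(1 − c + m) = 1/(1 − 0.46 + 0.38) = 1/0.92 ≈ 1.087.
ΔG contributes k·ΔG = (+$245 billion) / 0.92 ≈ +$266.3 billion.
ΔT of +$370 billion changes first-round spending by −c·ΔT = −$170.2 billion, contributing k·(−c·ΔT) = (−$170.2 billion) / 0.92 = −$185 billion.
Net ΔY = k(ΔG − c·ΔT) = (+$74.8 billion) / 0.92 ≈ +$81.3 billion.

+$81.3 billion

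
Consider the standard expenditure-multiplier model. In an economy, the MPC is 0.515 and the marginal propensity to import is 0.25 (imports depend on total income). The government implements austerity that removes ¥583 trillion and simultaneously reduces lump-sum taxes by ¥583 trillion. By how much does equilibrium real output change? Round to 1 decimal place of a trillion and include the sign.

Expenditure multiplier = 1/(1 − c + m) = 1/(1 − 0.515 + 0.25) = 1/0.735 ≈ 1.361.
ΔG contributes k·ΔG = (−¥583 trillion) / 0.735 ≈ −¥793.2 trillion.
ΔT of −¥583 trillion changes first-round spending by −c·ΔT = +¥300.245 trillion, contributing k·(−c·ΔT) = (+¥300.245 trillion) / 0.735 ≈ +¥408.5 trillion.
Net ΔY = k(ΔG − c·ΔT) = (−¥282.755 trillion) / 0.735 ≈ −¥384.7 trillion.

−¥384.7 trillion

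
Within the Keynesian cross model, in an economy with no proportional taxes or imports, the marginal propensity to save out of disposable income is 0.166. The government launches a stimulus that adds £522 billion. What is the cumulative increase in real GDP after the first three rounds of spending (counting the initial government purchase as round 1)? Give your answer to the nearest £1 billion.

MPC = 1 − MPS = 1 − 0.166 = 0.834.
Round 1 adds ΔG = £522 billion; each later round is MPC = 0.834 times the previous.
After 3 rounds: 522 + 435.348 + 363.080232 = ΔG·(1 − c^3)/(1 − c) = 522 × (1 − 0.580093704)/0.166 ≈ £1,320 billion.

£1,320 billion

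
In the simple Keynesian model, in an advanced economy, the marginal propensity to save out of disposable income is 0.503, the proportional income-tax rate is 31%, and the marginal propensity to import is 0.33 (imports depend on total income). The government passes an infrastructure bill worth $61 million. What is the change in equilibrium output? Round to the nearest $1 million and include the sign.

MPC = 1 − MPS = 1 − 0.503 = 0.497.
Government-spending multiplier = 1/(1 − c(1−t) + m) = 1/(1 − 0.497×0.69 + 0.33) = 1/0.98707 ≈ 1.013.
ΔY = k × ΔG = (+$61 million) / 0.98707 ≈ +$62 million.

+$62 million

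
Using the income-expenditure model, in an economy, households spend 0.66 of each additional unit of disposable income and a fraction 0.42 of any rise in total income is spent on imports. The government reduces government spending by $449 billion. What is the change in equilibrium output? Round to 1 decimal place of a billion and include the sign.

−$590.8 billion

Spending multiplier = 1/(1 − c + m) = 1/(1 − 0.66 + 0.42) = 1/0.76 ≈ 1.316.
ΔY = k × ΔG = (−$449 billion) / 0.76 ≈ −$590.8 billion.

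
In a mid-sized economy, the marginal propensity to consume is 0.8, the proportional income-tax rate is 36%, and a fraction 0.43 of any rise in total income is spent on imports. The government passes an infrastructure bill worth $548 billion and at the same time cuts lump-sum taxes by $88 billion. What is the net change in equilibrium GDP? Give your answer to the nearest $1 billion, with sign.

+$674 billion

Expenditure multiplier = 1/(1 − c(1−t) + m) = 1/(1 − 0.8×0.64 + 0.43) = 1/0.918 ≈ 1.089.
ΔG contributes k·ΔG = (+$548 billion) / 0.918 ≈ +$596.9 billion.
ΔT of −$88 billion changes first-round spending by −c·ΔT = +$70.4 billion, contributing k·(−c·ΔT) = (+$70.4 billion) / 0.918 ≈ +$76.7 billion.
Net ΔY = k(ΔG − c·ΔT) = (+$618.4 billion) / 0.918 ≈ +$674 billion.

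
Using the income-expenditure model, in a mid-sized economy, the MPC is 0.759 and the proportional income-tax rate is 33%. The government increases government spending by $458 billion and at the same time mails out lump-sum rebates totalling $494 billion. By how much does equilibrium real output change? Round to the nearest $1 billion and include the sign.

+$1,695 billion

Expenditure multiplier = 1/(1 − c(1−t)) = 1/(1 − 0.759×0.67) = 1/0.49147 ≈ 2.035.
ΔG contributes k·ΔG = (+$458 billion) / 0.49147 ≈ +$931.9 billion.
ΔT of −$494 billion changes first-round spending by −c·ΔT = +$374.946 billion, contributing k·(−c·ΔT) = (+$374.946 billion) / 0.49147 ≈ +$762.9 billion.
Net ΔY = k(ΔG − c·ΔT) = (+$832.946 billion) / 0.49147 ≈ +$1,695 billion.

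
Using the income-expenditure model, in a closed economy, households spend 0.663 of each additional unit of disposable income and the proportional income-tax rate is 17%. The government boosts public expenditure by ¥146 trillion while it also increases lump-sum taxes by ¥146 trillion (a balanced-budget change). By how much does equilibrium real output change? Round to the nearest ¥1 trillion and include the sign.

+¥109 trillion

Expenditure multiplier = 1/(1 − c(1−t)) = 1/(1 − 0.663×0.83) = 1/0.44971 ≈ 2.224.
ΔG contributes k·ΔG = (+¥146 trillion) / 0.44971 ≈ +¥324.7 trillion.
ΔT of +¥146 trillion changes first-round spending by −c·ΔT = −¥96.798 trillion, contributing k·(−c·ΔT) = (−¥96.798 trillion) / 0.44971 ≈ −¥215.2 trillion.
Net ΔY = k(ΔG − c·ΔT) = (+¥49.202 trillion) / 0.44971 ≈ +¥109 trillion.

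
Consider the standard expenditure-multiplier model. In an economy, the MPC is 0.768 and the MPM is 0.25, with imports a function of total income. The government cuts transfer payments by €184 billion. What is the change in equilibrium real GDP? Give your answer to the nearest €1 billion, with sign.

−€293 billion

The transfer change shifts disposable income by −€184 billion, so first-round consumption changes by c·ΔTR = 0.768 × (−€184 billion) = −€141.312 billion.
Expenditure multiplier = 1/(1 − c + m) = 1/(1 − 0.768 + 0.25) = 1/0.482 ≈ 2.075.
The transfer multiplier is c × k ≈ 1.593, so ΔY = k × (c·ΔTR) = (−€141.312 billion) / 0.482 ≈ −€293 billion.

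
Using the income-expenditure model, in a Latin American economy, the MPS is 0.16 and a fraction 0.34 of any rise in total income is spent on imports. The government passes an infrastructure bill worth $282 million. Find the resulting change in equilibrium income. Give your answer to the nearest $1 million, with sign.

+$564 million

MPC = 1 − MPS = 1 − 0.16 = 0.84.
Expenditure multiplier = 1/(1 − c + m) = 1/(1 − 0.84 + 0.34) = 1/0.5 = 2.
ΔY = k × ΔG = (+$282 million) / 0.5 = +$564 million.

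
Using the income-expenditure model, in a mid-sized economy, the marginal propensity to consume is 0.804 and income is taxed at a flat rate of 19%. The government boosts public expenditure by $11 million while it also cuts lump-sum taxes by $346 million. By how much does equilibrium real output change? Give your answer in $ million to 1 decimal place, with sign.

+$829.2 million

Expenditure multiplier = 1/(1 − c(1−t)) = 1/(1 − 0.804×0.81) = 1/0.34876 ≈ 2.867.
ΔG contributes k·ΔG = (+$11 million) / 0.34876 ≈ +$31.5 million.
ΔT of −$346 million changes first-round spending by −c·ΔT = +$278.184 million, contributing k·(−c·ΔT) = (+$278.184 million) / 0.34876 ≈ +$797.6 million.
Net ΔY = k(ΔG − c·ΔT) = (+$289.184 million) / 0.34876 ≈ +$829.2 million.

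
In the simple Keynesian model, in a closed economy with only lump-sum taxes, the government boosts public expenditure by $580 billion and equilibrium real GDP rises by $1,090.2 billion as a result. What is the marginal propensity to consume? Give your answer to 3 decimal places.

Implied spending multiplier k = ΔY/ΔG = 1,090.2/580 ≈ 1.8797.
Since k = 1/(1 − MPC), MPC = 1 − 1/k = 1 − ΔG/ΔY = 1 − 580/1,090.2 ≈ 0.468.

0.468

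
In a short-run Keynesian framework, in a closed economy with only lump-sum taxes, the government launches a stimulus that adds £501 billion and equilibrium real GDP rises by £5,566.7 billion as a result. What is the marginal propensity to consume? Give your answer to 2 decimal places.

Implied spending multiplier k = ΔY/ΔG = 5,566.7/501 ≈ 11.1112.
Since k = 1/(1 − MPC), MPC = 1 − 1/k = 1 − ΔG/ΔY = 1 − 501/5,566.7 ≈ 0.91.

0.91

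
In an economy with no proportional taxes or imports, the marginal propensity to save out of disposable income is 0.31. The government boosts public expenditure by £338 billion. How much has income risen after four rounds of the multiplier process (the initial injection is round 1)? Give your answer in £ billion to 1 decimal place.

MPC = 1 − MPS = 1 − 0.31 = 0.69.
Round 1 adds ΔG = £338 billion; each later round is MPC = 0.69 times the previous.
After 4 rounds: 338 + 233.22 + 160.9218 + 111.036042 = ΔG·(1 − c^4)/(1 − c) = 338 × (1 − 0.22667121)/0.31 ≈ £843.2 billion.

£843.2 billion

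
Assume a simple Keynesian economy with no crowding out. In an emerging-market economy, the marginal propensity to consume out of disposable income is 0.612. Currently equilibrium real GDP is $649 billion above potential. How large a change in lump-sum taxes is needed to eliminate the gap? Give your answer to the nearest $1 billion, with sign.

+$411 billion

Spending multiplier = 1/(1 − MPC) = 1/(1 − 0.612) = 1/0.388 ≈ 2.577.
Tax multiplier = −c·k = −0.612/0.388 ≈ −1.577. Need ΔY = −$649 billion, so ΔT = ΔY/(−c·k) = −(−$649 billion) × 0.388 / 0.612 ≈ +$411 billion.
The government should raise lump-sum taxes by $411 billion.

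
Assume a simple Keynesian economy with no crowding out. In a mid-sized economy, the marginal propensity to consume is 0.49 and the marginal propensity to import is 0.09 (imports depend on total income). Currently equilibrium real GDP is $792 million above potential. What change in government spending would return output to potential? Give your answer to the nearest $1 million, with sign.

−$475 million

Spending multiplier = 1/(1 − c + m) = 1/(1 − 0.49 + 0.09) = 1/0.6 ≈ 1.667.
Need ΔY = −$792 million, so ΔG = ΔY/k = (−$792 million) × 0.6 ≈ −$475 million.
The government should cut government spending by $475 million.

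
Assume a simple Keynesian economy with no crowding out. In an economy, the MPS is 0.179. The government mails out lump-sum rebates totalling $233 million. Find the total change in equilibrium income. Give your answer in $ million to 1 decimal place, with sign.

+$1,068.7 million

MPC = 1 − MPS = 1 − 0.179 = 0.821.
A lump-sum tax change of −$233 million shifts disposable income by +$233 million; first-round consumption changes by −c × ΔT = −0.821 × (−$233 million) = +$191.293 million.
Expenditure multiplier = 1/(1 − MPC) = 1/(1 − 0.821) = 1/0.179 ≈ 5.587.
The tax multiplier is −c × k ≈ −4.587, so ΔY = k × (−c·ΔT) = (+$191.293 million) / 0.179 ≈ +$1,068.7 million.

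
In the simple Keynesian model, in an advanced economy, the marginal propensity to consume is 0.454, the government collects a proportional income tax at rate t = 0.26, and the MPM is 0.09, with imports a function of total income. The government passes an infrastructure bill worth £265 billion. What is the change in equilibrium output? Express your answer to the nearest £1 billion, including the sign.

+£351 billion

Expenditure multiplier = 1/(1 − c(1−t) + m) = 1/(1 − 0.454×0.74 + 0.09) = 1/0.75404 ≈ 1.326.
ΔY = k × ΔG = (+£265 billion) / 0.75404 ≈ +£351 billion.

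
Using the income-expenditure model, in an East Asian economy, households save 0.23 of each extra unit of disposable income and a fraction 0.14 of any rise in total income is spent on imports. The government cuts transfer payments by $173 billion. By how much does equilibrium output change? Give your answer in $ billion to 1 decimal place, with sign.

MPC = 1 − MPS = 1 − 0.23 = 0.77.
The transfer change shifts disposable income by −$173 billion, so first-round consumption changes by c·ΔTR = 0.77 × (−$173 billion) = −$133.21 billion.
Expenditure multiplier = 1/(1 − c + m) = 1/(1 − 0.77 + 0.14) = 1/0.37 ≈ 2.703.
The transfer multiplier is c × k ≈ 2.081, so ΔY = k × (c·ΔTR) = (−$133.21 billion) / 0.37 ≈ −$360 billion.

−$360.0 billion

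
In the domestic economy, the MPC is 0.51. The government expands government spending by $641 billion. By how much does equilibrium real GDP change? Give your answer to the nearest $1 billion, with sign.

Expenditure multiplier = 1/(1 − MPC) = 1/(1 − 0.51) = 1/0.49 ≈ 2.041.
ΔY = k × ΔG = (+$641 billion) / 0.49 ≈ +$1,308 billion.

+$1,308 billion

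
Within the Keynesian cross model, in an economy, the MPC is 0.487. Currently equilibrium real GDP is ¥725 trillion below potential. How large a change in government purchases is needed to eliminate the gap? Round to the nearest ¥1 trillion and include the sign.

Spending multiplier = 1/(1 − MPC) = 1/(1 − 0.487) = 1/0.513 ≈ 1.949.
Need ΔY = +¥725 trillion, so ΔG = ΔY/k = (+¥725 trillion) × 0.513 ≈ +¥372 trillion.
The government should increase government purchases by ¥372 trillion.

+¥372 trillion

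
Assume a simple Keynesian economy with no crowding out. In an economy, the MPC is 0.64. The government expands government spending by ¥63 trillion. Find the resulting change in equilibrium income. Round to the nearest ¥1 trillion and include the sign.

+¥175 trillion

Spending multiplier = 1/(1 − MPC) = 1/(1 − 0.64) = 1/0.36 ≈ 2.778.
ΔY = k × ΔG = (+¥63 trillion) / 0.36 = +¥175 trillion.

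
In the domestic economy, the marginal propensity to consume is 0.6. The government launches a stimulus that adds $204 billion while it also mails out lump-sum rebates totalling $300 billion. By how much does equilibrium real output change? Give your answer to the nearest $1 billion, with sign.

Expenditure multiplier = 1/(1 − MPC) = 1/(1 − 0.6) = 1/0.4 = 2.5.
ΔG contributes k·ΔG = (+$204 billion) / 0.4 = +$510 billion.
ΔT of −$300 billion changes first-round spending by −c·ΔT = +$180 billion, contributing k·(−c·ΔT) = (+$180 billion) / 0.4 = +$450 billion.
Net ΔY = k(ΔG − c·ΔT) = (+$384 billion) / 0.4 = +$960 billion.

+$960 billion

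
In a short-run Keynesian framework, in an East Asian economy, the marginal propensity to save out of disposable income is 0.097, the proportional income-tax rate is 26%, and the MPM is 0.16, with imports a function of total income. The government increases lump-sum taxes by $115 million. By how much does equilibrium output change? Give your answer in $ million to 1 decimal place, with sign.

MPC = 1 − MPS = 1 − 0.097 = 0.903.
A lump-sum tax change of +$115 million shifts disposable income by −$115 million; first-round consumption changes by −c × ΔT = −0.903 × (+$115 million) = −$103.845 million.
Expenditure multiplier = 1/(1 − c(1−t) + m) = 1/(1 − 0.903×0.74 + 0.16) = 1/0.49178 ≈ 2.033.
The tax multiplier is −c × k ≈ −1.836, so ΔY = k × (−c·ΔT) = (−$103.845 million) / 0.49178 ≈ −$211.2 million.

−$211.2 million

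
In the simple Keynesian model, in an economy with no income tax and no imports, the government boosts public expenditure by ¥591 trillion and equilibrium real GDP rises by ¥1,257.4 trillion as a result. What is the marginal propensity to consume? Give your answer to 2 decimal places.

0.53

Implied spending multiplier k = ΔY/ΔG = 1,257.4/591 ≈ 2.1276.
Since k = 1/(1 − MPC), MPC = 1 − 1/k = 1 − ΔG/ΔY = 1 − 591/1,257.4 ≈ 0.53.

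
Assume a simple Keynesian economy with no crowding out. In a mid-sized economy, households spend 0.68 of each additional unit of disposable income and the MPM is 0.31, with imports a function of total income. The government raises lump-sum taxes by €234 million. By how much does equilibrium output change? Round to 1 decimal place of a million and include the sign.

A lump-sum tax change of +€234 million shifts disposable income by −€234 million; first-round consumption changes by −c × ΔT = −0.68 × (+€234 million) = −€159.12 million.
Expenditure multiplier = 1/(1 − c + m) = 1/(1 − 0.68 + 0.31) = 1/0.63 ≈ 1.587.
The tax multiplier is −c × k ≈ −1.079, so ΔY = k × (−c·ΔT) = (−€159.12 million) / 0.63 ≈ −€252.6 million.

−€252.6 million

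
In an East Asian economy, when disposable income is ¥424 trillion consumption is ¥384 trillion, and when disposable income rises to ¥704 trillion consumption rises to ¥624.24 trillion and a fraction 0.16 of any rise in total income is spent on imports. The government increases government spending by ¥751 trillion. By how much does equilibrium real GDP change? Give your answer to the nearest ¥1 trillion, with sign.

+¥2,487 trillion

MPC = ΔC/ΔYd = (624.24 − 384)/(704 − 424) = 240.24/280 = 0.858.
Spending multiplier = 1/(1 − c + m) = 1/(1 − 0.858 + 0.16) = 1/0.302 ≈ 3.311.
ΔY = k × ΔG = (+¥751 trillion) / 0.302 ≈ +¥2,487 trillion.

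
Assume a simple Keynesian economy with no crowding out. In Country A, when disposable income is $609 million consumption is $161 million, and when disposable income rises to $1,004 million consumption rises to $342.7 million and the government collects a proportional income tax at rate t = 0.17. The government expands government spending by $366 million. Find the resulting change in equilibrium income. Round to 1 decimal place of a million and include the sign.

MPC = ΔC/ΔYd = (342.7 − 161)/(1,004 − 609) = 181.7/395 = 0.46.
Expenditure multiplier = 1/(1 − c(1−t)) = 1/(1 − 0.46×0.83) = 1/0.6182 ≈ 1.618.
ΔY = k × ΔG = (+$366 million) / 0.6182 ≈ +$592 million.

+$592.0 million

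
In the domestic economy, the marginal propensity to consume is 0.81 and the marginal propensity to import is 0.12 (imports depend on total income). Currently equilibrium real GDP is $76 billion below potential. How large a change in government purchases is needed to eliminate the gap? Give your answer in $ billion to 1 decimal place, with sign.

+$23.6 billion

Spending multiplier = 1/(1 − c + m) = 1/(1 − 0.81 + 0.12) = 1/0.31 ≈ 3.226.
Need ΔY = +$76 billion, so ΔG = ΔY/k = (+$76 billion) × 0.31 ≈ +$23.6 billion.
The government should increase government purchases by $23.6 billion.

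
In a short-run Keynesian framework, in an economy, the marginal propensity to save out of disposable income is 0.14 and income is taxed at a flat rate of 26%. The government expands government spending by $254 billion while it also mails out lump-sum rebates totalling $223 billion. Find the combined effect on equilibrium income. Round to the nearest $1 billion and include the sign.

MPC = 1 − MPS = 1 − 0.14 = 0.86.
Expenditure multiplier = 1/(1 − c(1−t)) = 1/(1 − 0.86×0.74) = 1/0.3636 ≈ 2.75.
ΔG contributes k·ΔG = (+$254 billion) / 0.3636 ≈ +$698.6 billion.
ΔT of −$223 billion changes first-round spending by −c·ΔT = +$191.78 billion, contributing k·(−c·ΔT) = (+$191.78 billion) / 0.3636 ≈ +$527.4 billion.
Net ΔY = k(ΔG − c·ΔT) = (+$445.78 billion) / 0.3636 ≈ +$1,226 billion.

+$1,226 billion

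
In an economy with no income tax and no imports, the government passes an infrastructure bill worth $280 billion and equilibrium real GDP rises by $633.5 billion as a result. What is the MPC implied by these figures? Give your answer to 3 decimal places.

Implied spending multiplier k = ΔY/ΔG = 633.5/280 = 2.2625.
Since k = 1/(1 − MPC), MPC = 1 − 1/k = 1 − ΔG/ΔY = 1 − 280/633.5 ≈ 0.558.

0.558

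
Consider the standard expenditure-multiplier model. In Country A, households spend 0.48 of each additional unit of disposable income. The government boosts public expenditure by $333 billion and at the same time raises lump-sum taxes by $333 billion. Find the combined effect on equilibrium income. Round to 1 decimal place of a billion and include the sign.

Expenditure multiplier = 1/(1 − MPC) = 1/(1 − 0.48) = 1/0.52 ≈ 1.923.
ΔG contributes k·ΔG = (+$333 billion) / 0.52 ≈ +$640.4 billion.
ΔT of +$333 billion changes first-round spending by −c·ΔT = −$159.84 billion, contributing k·(−c·ΔT) = (−$159.84 billion) / 0.52 ≈ −$307.4 billion.
With ΔG = ΔT and no other leakages, the balanced-budget multiplier is 1, so ΔY = ΔG = +$333 billion.

+$333.0 billion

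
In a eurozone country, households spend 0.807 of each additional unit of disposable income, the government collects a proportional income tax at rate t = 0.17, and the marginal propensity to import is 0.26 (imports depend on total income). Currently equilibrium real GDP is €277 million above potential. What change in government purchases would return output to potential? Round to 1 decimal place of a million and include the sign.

Spending multiplier = 1/(1 − c(1−t) + m) = 1/(1 − 0.807×0.83 + 0.26) = 1/0.59019 ≈ 1.694.
Need ΔY = −€277 million, so ΔG = ΔY/k = (−€277 million) × 0.59019 ≈ −€163.5 million.
The government should cut government purchases by €163.5 million.

−€163.5 million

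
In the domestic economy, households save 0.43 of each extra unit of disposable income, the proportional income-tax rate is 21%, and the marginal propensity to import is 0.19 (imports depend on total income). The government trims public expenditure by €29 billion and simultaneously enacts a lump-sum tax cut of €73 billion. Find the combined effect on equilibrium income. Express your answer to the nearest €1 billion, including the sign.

+€17 billion

MPC = 1 − MPS = 1 − 0.43 = 0.57.
Expenditure multiplier = 1/(1 − c(1−t) + m) = 1/(1 − 0.57×0.79 + 0.19) = 1/0.7397 ≈ 1.352.
ΔG contributes k·ΔG = (−€29 billion) / 0.7397 ≈ −€39.2 billion.
ΔT of −€73 billion changes first-round spending by −c·ΔT = +€41.61 billion, contributing k·(−c·ΔT) = (+€41.61 billion) / 0.7397 ≈ +€56.3 billion.
Net ΔY = k(ΔG − c·ΔT) = (+€12.61 billion) / 0.7397 ≈ +€17 billion.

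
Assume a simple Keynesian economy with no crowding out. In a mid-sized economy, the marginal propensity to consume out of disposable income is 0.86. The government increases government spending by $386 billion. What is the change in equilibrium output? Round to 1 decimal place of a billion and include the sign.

Government-spending multiplier = 1/(1 − MPC) = 1/(1 − 0.86) = 1/0.14 ≈ 7.143.
ΔY = k × ΔG = (+$386 billion) / 0.14 ≈ +$2,757.1 billion.

+$2,757.1 billion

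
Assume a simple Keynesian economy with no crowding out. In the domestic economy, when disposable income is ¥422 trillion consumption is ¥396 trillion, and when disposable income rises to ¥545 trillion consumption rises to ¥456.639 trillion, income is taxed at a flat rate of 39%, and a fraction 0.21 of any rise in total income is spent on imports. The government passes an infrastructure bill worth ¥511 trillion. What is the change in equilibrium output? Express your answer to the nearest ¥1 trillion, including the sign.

+¥562 trillion

MPC = ΔC/ΔYd = (456.639 − 396)/(545 − 422) = 60.639/123 = 0.493.
Spending multiplier = 1/(1 − c(1−t) + m) = 1/(1 − 0.493×0.61 + 0.21) = 1/0.90927 ≈ 1.1.
ΔY = k × ΔG = (+¥511 trillion) / 0.90927 ≈ +¥562 trillion.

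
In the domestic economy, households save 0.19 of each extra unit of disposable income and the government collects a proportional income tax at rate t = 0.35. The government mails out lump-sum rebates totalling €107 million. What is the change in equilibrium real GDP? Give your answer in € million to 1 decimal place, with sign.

MPC = 1 − MPS = 1 − 0.19 = 0.81.
A lump-sum tax change of −€107 million shifts disposable income by +€107 million; first-round consumption changes by −c × ΔT = −0.81 × (−€107 million) = +€86.67 million.
Expenditure multiplier = 1/(1 − c(1−t)) = 1/(1 − 0.81×0.65) = 1/0.4735 ≈ 2.112.
The tax multiplier is −c × k ≈ −1.711, so ΔY = k × (−c·ΔT) = (+€86.67 million) / 0.4735 ≈ +€183 million.

+€183.0 million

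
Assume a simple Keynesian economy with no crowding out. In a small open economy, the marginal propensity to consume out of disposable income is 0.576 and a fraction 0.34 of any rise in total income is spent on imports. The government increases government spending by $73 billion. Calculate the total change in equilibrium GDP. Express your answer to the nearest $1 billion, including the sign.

+$96 billion

Expenditure multiplier = 1/(1 − c + m) = 1/(1 − 0.576 + 0.34) = 1/0.764 ≈ 1.309.
ΔY = k × ΔG = (+$73 billion) / 0.764 ≈ +$96 billion.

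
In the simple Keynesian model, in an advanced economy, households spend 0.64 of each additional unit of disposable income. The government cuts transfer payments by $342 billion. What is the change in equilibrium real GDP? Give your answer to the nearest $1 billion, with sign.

−$608 billion

The transfer change shifts disposable income by −$342 billion, so first-round consumption changes by c·ΔTR = 0.64 × (−$342 billion) = −$218.88 billion.
Expenditure multiplier = 1/(1 − MPC) = 1/(1 − 0.64) = 1/0.36 ≈ 2.778.
The transfer multiplier is c × k ≈ 1.778, so ΔY = k × (c·ΔTR) = (−$218.88 billion) / 0.36 = −$608 billion.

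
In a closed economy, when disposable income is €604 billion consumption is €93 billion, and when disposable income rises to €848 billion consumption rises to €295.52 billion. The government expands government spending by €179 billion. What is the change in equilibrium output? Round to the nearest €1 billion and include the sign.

+€1,053 billion

MPC = ΔC/ΔYd = (295.52 − 93)/(848 − 604) = 202.52/244 = 0.83.
Government-spending multiplier = 1/(1 − MPC) = 1/(1 − 0.83) = 1/0.17 ≈ 5.882.
ΔY = k × ΔG = (+€179 billion) / 0.17 ≈ +€1,053 billion.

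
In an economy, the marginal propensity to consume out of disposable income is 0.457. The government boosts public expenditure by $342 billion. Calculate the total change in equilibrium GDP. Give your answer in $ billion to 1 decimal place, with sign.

+$629.8 billion

Government-spending multiplier = 1/(1 − MPC) = 1/(1 − 0.457) = 1/0.543 ≈ 1.842.
ΔY = k × ΔG = (+$342 billion) / 0.543 ≈ +$629.8 billion.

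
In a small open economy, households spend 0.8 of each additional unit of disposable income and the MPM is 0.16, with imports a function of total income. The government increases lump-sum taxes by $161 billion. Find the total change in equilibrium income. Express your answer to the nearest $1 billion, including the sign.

−$358 billion

A lump-sum tax change of +$161 billion shifts disposable income by −$161 billion; first-round consumption changes by −c × ΔT = −0.8 × (+$161 billion) = −$128.8 billion.
Expenditure multiplier = 1/(1 − c + m) = 1/(1 − 0.8 + 0.16) = 1/0.36 ≈ 2.778.
The tax multiplier is −c × k ≈ −2.222, so ΔY = k × (−c·ΔT) = (−$128.8 billion) / 0.36 ≈ −$358 billion.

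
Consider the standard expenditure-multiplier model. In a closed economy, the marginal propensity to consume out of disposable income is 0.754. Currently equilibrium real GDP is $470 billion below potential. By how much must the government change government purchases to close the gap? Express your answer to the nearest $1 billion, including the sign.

+$116 billion

Spending multiplier = 1/(1 − MPC) = 1/(1 − 0.754) = 1/0.246 ≈ 4.065.
Need ΔY = +$470 billion, so ΔG = ΔY/k = (+$470 billion) × 0.246 ≈ +$116 billion.
The government should increase government purchases by $116 billion.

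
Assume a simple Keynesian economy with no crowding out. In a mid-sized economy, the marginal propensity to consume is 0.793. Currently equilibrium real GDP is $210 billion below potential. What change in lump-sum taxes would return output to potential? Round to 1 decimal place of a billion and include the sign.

−$54.8 billion

Spending multiplier = 1/(1 − MPC) = 1/(1 − 0.793) = 1/0.207 ≈ 4.831.
Tax multiplier = −c·k = −0.793/0.207 ≈ −3.831. Need ΔY = +$210 billion, so ΔT = ΔY/(−c·k) = −(+$210 billion) × 0.207 / 0.793 ≈ −$54.8 billion.
The government should cut lump-sum taxes by $54.8 billion.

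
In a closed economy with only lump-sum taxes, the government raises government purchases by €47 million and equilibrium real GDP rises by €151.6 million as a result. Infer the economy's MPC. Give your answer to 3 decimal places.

Implied spending multiplier k = ΔY/ΔG = 151.6/47 ≈ 3.2255.
Since k = 1/(1 − MPC), MPC = 1 − 1/k = 1 − ΔG/ΔY = 1 − 47/151.6 ≈ 0.690.

0.690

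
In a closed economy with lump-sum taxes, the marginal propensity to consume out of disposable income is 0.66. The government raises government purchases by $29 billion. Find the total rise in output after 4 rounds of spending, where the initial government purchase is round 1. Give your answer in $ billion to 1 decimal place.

Round 1 adds ΔG = $29 billion; each later round is MPC = 0.66 times the previous.
After 4 rounds: 29 + 19.14 + 12.6324 + 8.337384 = ΔG·(1 − c^4)/(1 − c) = 29 × (1 − 0.18974736)/0.34 ≈ $69.1 billion.

$69.1 billion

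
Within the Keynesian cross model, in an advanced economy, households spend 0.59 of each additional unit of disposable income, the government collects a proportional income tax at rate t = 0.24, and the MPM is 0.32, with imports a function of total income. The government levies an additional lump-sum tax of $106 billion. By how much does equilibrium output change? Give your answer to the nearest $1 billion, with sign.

A lump-sum tax change of +$106 billion shifts disposable income by −$106 billion; first-round consumption changes by −c × ΔT = −0.59 × (+$106 billion) = −$62.54 billion.
Expenditure multiplier = 1/(1 − c(1−t) + m) = 1/(1 − 0.59×0.76 + 0.32) = 1/0.8716 ≈ 1.147.
The tax multiplier is −c × k ≈ −0.677, so ΔY = k × (−c·ΔT) = (−$62.54 billion) / 0.8716 ≈ −$72 billion.

−$72 billion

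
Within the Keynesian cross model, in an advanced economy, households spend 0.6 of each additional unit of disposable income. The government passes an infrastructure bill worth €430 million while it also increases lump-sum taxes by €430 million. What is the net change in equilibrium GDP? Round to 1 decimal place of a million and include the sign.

+€430.0 million

Expenditure multiplier = 1/(1 − MPC) = 1/(1 − 0.6) = 1/0.4 = 2.5.
ΔG contributes k·ΔG = (+€430 million) / 0.4 = +€1,075 million.
ΔT of +€430 million changes first-round spending by −c·ΔT = −€258 million, contributing k·(−c·ΔT) = (−€258 million) / 0.4 = −€645 million.
With ΔG = ΔT and no other leakages, the balanced-budget multiplier is 1, so ΔY = ΔG = +€430 million.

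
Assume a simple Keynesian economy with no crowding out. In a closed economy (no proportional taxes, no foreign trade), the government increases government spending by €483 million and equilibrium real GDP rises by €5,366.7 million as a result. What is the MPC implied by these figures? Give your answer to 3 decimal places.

0.910

Implied spending multiplier k = ΔY/ΔG = 5,366.7/483 ≈ 11.1112.
Since k = 1/(1 − MPC), MPC = 1 − 1/k = 1 − ΔG/ΔY = 1 − 483/5,366.7 ≈ 0.910.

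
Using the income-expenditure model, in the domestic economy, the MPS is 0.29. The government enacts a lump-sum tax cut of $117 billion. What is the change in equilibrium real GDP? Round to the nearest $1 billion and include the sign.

MPC = 1 − MPS = 1 − 0.29 = 0.71.
A lump-sum tax change of −$117 billion shifts disposable income by +$117 billion; first-round consumption changes by −c × ΔT = −0.71 × (−$117 billion) = +$83.07 billion.
Expenditure multiplier = 1/(1 − MPC) = 1/(1 − 0.71) = 1/0.29 ≈ 3.448.
The tax multiplier is −c × k ≈ −2.448, so ΔY = k × (−c·ΔT) = (+$83.07 billion) / 0.29 ≈ +$286 billion.

+$286 billion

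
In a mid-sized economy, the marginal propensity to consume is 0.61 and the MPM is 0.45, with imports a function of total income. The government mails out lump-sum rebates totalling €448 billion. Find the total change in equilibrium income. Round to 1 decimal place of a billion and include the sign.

A lump-sum tax change of −€448 billion shifts disposable income by +€448 billion; first-round consumption changes by −c × ΔT = −0.61 × (−€448 billion) = +€273.28 billion.
Expenditure multiplier = 1/(1 − c + m) = 1/(1 − 0.61 + 0.45) = 1/0.84 ≈ 1.19.
The tax multiplier is −c × k ≈ −0.726, so ΔY = k × (−c·ΔT) = (+€273.28 billion) / 0.84 ≈ +€325.3 billion.

+€325.3 billion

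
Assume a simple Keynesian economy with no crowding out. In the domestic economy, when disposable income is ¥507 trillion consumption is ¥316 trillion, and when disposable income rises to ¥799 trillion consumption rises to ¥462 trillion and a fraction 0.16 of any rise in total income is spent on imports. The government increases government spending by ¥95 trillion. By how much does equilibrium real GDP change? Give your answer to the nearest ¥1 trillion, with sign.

+¥144 trillion

MPC = ΔC/ΔYd = (462 − 316)/(799 − 507) = 146/292 = 0.5.
Government-spending multiplier = 1/(1 − c + m) = 1/(1 − 0.5 + 0.16) = 1/0.66 ≈ 1.515.
ΔY = k × ΔG = (+¥95 trillion) / 0.66 ≈ +¥144 trillion.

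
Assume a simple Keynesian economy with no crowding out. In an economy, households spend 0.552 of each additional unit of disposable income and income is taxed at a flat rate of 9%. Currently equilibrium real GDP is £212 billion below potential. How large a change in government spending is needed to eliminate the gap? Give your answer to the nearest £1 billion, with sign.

Spending multiplier = 1/(1 − c(1−t)) = 1/(1 − 0.552×0.91) = 1/0.49768 ≈ 2.009.
Need ΔY = +£212 billion, so ΔG = ΔY/k = (+£212 billion) × 0.49768 ≈ +£106 billion.
The government should increase government spending by £106 billion.

+£106 billion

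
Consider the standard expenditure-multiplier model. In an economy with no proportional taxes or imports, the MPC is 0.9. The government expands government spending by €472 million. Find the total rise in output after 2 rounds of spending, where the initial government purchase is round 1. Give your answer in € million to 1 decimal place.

€896.8 million

Round 1 adds ΔG = €472 million; each later round is MPC = 0.9 times the previous.
After 2 rounds: 472 + 424.8 = ΔG·(1 − c^2)/(1 − c) = 472 × (1 − 0.81)/0.1 = €896.8 million.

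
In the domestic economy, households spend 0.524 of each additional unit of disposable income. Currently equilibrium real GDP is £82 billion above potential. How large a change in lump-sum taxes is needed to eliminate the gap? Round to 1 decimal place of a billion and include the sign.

Spending multiplier = 1/(1 − MPC) = 1/(1 − 0.524) = 1/0.476 ≈ 2.101.
Tax multiplier = −c·k = −0.524/0.476 ≈ −1.101. Need ΔY = −£82 billion, so ΔT = ΔY/(−c·k) = −(−£82 billion) × 0.476 / 0.524 ≈ +£74.5 billion.
The government should raise lump-sum taxes by £74.5 billion.

+£74.5 billion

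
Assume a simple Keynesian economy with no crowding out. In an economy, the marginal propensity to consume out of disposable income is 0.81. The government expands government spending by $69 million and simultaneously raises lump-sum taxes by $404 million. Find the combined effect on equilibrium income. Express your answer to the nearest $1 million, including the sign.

Expenditure multiplier = 1/(1 − MPC) = 1/(1 − 0.81) = 1/0.19 ≈ 5.263.
ΔG contributes k·ΔG = (+$69 million) / 0.19 ≈ +$363.2 million.
ΔT of +$404 million changes first-round spending by −c·ΔT = −$327.24 million, contributing k·(−c·ΔT) = (−$327.24 million) / 0.19 ≈ −$1,722.3 million.
Net ΔY = k(ΔG − c·ΔT) = (−$258.24 million) / 0.19 ≈ −$1,359 million.

−$1,359 million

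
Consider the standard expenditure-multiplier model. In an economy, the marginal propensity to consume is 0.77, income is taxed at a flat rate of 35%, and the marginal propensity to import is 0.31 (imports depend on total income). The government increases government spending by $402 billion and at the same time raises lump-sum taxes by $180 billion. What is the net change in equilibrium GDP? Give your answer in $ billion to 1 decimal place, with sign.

+$325.4 billion

Expenditure multiplier = 1/(1 − c(1−t) + m) = 1/(1 − 0.77×0.65 + 0.31) = 1/0.8095 ≈ 1.235.
ΔG contributes k·ΔG = (+$402 billion) / 0.8095 ≈ +$496.6 billion.
ΔT of +$180 billion changes first-round spending by −c·ΔT = −$138.6 billion, contributing k·(−c·ΔT) = (−$138.6 billion) / 0.8095 ≈ −$171.2 billion.
Net ΔY = k(ΔG − c·ΔT) = (+$263.4 billion) / 0.8095 ≈ +$325.4 billion.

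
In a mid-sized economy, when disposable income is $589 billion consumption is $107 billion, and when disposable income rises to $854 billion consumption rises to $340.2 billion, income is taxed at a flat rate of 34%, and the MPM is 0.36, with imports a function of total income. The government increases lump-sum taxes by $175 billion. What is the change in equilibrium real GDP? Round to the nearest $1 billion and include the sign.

−$198 billion

MPC = ΔC/ΔYd = (340.2 − 107)/(854 − 589) = 233.2/265 = 0.88.
A lump-sum tax change of +$175 billion shifts disposable income by −$175 billion; first-round consumption changes by −c × ΔT = −0.88 × (+$175 billion) = −$154 billion.
Expenditure multiplier = 1/(1 − c(1−t) + m) = 1/(1 − 0.88×0.66 + 0.36) = 1/0.7792 ≈ 1.283.
The tax multiplier is −c × k ≈ −1.129, so ΔY = k × (−c·ΔT) = (−$154 billion) / 0.7792 ≈ −$198 billion.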